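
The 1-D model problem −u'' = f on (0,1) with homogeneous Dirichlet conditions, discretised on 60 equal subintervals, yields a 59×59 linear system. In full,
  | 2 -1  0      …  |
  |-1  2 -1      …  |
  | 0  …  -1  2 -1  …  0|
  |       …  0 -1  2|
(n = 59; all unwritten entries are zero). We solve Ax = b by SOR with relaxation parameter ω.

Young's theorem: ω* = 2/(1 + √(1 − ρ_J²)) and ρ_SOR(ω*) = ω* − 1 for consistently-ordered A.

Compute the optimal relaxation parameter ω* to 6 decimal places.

ω* = 1.900534

½·tridiag(1,0,1) at n=59: λ_k = cos(kπ/60); max |λ| at k=1 ⇒ ρ_J = cos(π/60) ≈ 0.998630.
√(1−ρ_J²) simplifies to sin(π/60) = 0.0523360.
ω* = 2/(1+0.0523360) = 1.900534
ρ_SOR = ω* − 1 = 1.900534 − 1 = 0.900534.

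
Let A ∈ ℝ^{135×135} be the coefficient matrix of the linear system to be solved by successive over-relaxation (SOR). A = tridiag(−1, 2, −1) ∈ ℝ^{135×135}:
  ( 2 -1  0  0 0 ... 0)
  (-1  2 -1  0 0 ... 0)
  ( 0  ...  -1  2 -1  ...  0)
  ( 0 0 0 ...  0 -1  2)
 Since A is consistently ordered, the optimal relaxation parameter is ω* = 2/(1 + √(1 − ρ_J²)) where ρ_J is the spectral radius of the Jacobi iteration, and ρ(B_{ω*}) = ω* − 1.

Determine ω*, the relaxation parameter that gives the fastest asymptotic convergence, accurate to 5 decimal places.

[ρ_J] n=135: ρ(B_J) = cos(π/(n+1)) = cos(π/136) = 0.99973.
root = sin(π/136) = 0.023098  (since 1−cos² = sin²).
ω* = 2 / (1 + 0.023098) = 2 / 1.023098 ≈ 1.95485.
ρ_SOR = ω* − 1 ≈ 0.95485.

ω* = 1.95485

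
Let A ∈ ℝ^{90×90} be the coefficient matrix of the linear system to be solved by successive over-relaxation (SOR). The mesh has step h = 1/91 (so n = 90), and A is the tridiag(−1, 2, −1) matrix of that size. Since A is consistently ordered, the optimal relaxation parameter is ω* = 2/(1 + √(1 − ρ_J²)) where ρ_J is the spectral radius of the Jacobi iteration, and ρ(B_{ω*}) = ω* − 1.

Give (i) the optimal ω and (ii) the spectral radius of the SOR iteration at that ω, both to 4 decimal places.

ω* = 1.9333, ρ_SOR = 0.9333

With n=90, ρ(Jacobi) = cos(π/91) = 0.9994.
root = sin(π/91) = 0.03452  (since 1−cos² = sin²).
ω* = 2/(1+0.03452) = 1.9333
ρ_SOR = ω* − 1 = 1.9333 − 1 = 0.9333.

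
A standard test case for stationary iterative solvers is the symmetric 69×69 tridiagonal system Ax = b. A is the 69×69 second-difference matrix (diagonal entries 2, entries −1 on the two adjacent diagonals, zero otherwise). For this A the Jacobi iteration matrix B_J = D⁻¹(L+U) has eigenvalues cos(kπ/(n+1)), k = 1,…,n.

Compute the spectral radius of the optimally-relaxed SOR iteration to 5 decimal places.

[ρ_J] n=69: ρ(B_J) = cos(π/(n+1)) = cos(π/70) = 0.99899.
1 − cos²(π/70) = sin²(π/70) ⇒ √(1−ρ_J²) = sin(π/70) = 0.044865.
ω* = 2 / (1 + 0.044865) = 2 / 1.044865 ≈ 1.91412.
At ω = 1.91412 every |λ(B_ω)| = ω−1, so ρ_SOR = 0.91412.

ρ_SOR = 0.91412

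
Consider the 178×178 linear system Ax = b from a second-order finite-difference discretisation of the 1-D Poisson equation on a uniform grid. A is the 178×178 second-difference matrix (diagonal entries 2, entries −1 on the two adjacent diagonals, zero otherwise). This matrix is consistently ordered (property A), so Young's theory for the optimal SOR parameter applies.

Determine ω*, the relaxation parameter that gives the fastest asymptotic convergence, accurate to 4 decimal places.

ω* = 1.9655

With n=178, ρ(Jacobi) = cos(π/179) = 0.9998.
√(1−ρ_J²) = |sin(π/179)| = 0.01755
Then 2/(1+√(1−ρ_J²)) = 2/(1+0.01755); ω* = 2/1.01755 = 1.9655.
ρ_SOR = ω* − 1 ≈ 0.9655.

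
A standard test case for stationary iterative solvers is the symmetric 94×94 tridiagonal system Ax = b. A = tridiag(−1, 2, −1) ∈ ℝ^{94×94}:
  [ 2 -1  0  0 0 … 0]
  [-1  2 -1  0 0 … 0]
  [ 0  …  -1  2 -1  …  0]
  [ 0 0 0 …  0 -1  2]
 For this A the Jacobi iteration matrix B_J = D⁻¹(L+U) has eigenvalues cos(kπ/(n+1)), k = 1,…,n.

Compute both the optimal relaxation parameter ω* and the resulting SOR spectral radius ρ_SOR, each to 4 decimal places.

B_J for the 94×94 system has eigenvalues cos(kπ/95); ρ_J = cos(π/95) = 0.9995.
root = sin(π/95) = 0.03306  (since 1−cos² = sin²).
ω* = 2 / (1 + 0.03306) = 2 / 1.03306 ≈ 1.9360.
ρ_SOR = ω* − 1 ≈ 0.9360.

ω* = 1.9360, ρ_SOR = 0.9360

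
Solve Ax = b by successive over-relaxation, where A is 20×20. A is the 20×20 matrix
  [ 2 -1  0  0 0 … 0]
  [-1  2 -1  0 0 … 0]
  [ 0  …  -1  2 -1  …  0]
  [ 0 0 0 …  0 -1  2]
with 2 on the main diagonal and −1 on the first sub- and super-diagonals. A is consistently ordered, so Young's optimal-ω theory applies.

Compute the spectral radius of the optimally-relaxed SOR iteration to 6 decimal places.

ρ_J = max_k |cos(kπ/21)| = cos(π/21) = 0.988831
√(1−ρ_J²) = |sin(π/21)| = 0.1490423
[ω*] 2 ÷ (1 + 0.1490423) = 2 ÷ 1.1490423 = 1.740580.
At ω = 1.740580 every |λ(B_ω)| = ω−1, so ρ_SOR = 0.740580.

ρ_SOR = 0.740580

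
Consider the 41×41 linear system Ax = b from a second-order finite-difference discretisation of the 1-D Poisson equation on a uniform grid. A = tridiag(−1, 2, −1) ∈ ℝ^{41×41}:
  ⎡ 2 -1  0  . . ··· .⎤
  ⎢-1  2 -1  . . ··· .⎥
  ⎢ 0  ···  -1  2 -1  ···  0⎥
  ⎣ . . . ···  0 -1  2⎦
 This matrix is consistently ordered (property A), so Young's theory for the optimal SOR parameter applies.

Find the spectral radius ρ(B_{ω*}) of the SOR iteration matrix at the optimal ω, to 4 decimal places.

ρ_SOR = 0.8609

½·tridiag(1,0,1) at n=41: λ_k = cos(kπ/42); max |λ| at k=1 ⇒ ρ_J = cos(π/42) ≈ 0.9972.
root = sin(π/42) = 0.07473  (since 1−cos² = sin²).
So ω* = 2/1.07473 = 1.8609 (Young).
Hence ρ(B_{ω*}) = 1.8609 − 1 = 0.8609.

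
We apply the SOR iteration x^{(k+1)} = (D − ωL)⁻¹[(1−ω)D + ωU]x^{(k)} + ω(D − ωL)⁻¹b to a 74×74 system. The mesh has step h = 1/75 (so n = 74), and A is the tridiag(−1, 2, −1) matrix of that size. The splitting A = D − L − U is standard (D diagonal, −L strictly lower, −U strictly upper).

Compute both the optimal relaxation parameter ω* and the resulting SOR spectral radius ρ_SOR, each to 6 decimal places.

ω* = 1.919615, ρ_SOR = 0.919615

B_J for the 74×74 system has eigenvalues cos(kπ/75); ρ_J = cos(π/75) = 0.999123.
root = sin(π/75) = 0.0418757  (since 1−cos² = sin²).
[ω*] 2 ÷ (1 + 0.0418757) = 2 ÷ 1.0418757 = 1.919615.
[ρ_SOR] ω* − 1 = 0.919615.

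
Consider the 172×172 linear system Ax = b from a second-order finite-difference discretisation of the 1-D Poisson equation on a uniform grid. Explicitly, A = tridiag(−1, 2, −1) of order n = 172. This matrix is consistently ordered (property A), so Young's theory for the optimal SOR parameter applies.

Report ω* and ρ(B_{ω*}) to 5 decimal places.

ω* = 1.96433, ρ_SOR = 0.96433

[ρ_J] n=172: ρ(B_J) = cos(π/(n+1)) = cos(π/173) = 0.99984.
√(1 − cos²(π/173)) = sin(π/173) ≈ 0.018158.
So ω* = 2/1.018158 = 1.96433 (Young).
ρ_SOR = ω* − 1 = 1.96433 − 1 = 0.96433.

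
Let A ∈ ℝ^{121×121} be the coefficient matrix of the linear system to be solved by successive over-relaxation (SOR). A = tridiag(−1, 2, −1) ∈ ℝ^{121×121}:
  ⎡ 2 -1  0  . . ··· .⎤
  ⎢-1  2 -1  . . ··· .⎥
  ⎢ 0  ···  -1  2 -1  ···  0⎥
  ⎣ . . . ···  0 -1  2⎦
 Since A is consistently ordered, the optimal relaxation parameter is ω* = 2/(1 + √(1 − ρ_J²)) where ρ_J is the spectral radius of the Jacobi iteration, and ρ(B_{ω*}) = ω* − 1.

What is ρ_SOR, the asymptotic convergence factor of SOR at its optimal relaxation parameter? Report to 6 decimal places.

[ρ_J] n=121: ρ(B_J) = cos(π/(n+1)) = cos(π/122) = 0.999668.
1 − cos²(π/122) = sin²(π/122) ⇒ √(1−ρ_J²) = sin(π/122) = 0.0257479.
Then 2/(1+√(1−ρ_J²)) = 2/(1+0.0257479); ω* = 2/1.0257479 = 1.949797.
[ρ_SOR] ω* − 1 = 0.949797.

ρ_SOR = 0.949797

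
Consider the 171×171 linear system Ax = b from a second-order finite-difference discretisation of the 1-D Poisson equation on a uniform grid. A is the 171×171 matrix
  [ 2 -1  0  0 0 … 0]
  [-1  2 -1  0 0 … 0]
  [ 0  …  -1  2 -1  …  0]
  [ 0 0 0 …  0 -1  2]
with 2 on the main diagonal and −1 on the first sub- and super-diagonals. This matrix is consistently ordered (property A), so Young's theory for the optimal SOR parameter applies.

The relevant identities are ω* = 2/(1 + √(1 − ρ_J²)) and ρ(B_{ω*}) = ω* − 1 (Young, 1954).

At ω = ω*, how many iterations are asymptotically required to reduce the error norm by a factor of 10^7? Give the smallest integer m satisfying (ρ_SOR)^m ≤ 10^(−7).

m = 442

ρ_J = max_k |cos(kπ/172)| = cos(π/172) = 0.9998332
√(1 − cos²(π/172)) = sin(π/172) ≈ 0.0182641.
So ω* = 2/1.0182641 = 1.9641270 (Young).
and ρ(B_{ω*}) = 1.9641270 − 1 = 0.9641270.
Need (0.9641270)^m ≤ 10^(−7): m ≥ 7·ln10/|ln 0.9641270| = 16.1181/0.0365323 = 441.201 ⇒ m = 442.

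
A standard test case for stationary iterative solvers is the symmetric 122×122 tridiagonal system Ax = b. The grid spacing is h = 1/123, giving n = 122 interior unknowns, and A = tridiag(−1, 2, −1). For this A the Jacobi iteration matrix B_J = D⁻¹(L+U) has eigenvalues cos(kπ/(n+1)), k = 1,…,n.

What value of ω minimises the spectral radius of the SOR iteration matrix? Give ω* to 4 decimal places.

B_J for the 122×122 system has eigenvalues cos(kπ/123); ρ_J = cos(π/123) = 0.9997.
√(1 − cos²(π/123)) = sin(π/123) ≈ 0.02554.
ω* = 2/(1 + 0.02554) = 2/1.02554 = 1.9502.
ρ(B_{ω*}) = ω*−1 = 0.9502

ω* = 1.9502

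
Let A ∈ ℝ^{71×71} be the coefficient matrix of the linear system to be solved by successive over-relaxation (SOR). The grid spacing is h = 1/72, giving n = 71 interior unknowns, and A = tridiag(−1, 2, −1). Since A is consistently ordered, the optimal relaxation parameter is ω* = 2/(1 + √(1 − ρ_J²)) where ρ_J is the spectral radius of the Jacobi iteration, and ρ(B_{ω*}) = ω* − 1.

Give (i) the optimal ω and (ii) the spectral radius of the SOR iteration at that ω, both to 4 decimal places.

With n=71, ρ(Jacobi) = cos(π/72) = 0.9990.
√(1−ρ_J²) = |sin(π/72)| = 0.04362
ω* = 2/(1 + 0.04362) = 2/1.04362 = 1.9164.
At ω = 1.9164 every |λ(B_ω)| = ω−1, so ρ_SOR = 0.9164.

ω* = 1.9164, ρ_SOR = 0.9164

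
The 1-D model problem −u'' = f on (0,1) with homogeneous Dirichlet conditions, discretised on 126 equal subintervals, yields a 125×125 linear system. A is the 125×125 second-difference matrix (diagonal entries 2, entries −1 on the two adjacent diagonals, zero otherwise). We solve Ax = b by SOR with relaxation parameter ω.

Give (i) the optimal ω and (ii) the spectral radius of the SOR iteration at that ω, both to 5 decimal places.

ω* = 1.95135, ρ_SOR = 0.95135

B_J for the 125×125 system has eigenvalues cos(kπ/126); ρ_J = cos(π/126) = 0.99969.
√(1 − cos²(π/126)) = sin(π/126) ≈ 0.024931.
Then 2/(1+√(1−ρ_J²)) = 2/(1+0.024931); ω* = 2/1.024931 = 1.95135.
ρ_SOR = ω* − 1 ≈ 0.95135.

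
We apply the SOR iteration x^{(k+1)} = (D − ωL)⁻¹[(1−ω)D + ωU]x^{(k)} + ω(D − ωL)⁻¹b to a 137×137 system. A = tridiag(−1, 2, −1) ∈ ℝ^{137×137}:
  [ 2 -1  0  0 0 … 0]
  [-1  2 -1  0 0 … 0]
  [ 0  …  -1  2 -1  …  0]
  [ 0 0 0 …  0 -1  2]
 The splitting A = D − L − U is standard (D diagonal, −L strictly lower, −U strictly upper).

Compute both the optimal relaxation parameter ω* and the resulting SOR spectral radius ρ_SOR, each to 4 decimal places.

n=137: λ(B_J) = 1 − λ(A)/2 = cos(kπ/138); k=1 gives ρ_J = 0.9997.
root = sin(π/138) = 0.02276  (since 1−cos² = sin²).
[ω*] 2 ÷ (1 + 0.02276) = 2 ÷ 1.02276 = 1.9555.
At ω = 1.9555 every |λ(B_ω)| = ω−1, so ρ_SOR = 0.9555.

ω* = 1.9555, ρ_SOR = 0.9555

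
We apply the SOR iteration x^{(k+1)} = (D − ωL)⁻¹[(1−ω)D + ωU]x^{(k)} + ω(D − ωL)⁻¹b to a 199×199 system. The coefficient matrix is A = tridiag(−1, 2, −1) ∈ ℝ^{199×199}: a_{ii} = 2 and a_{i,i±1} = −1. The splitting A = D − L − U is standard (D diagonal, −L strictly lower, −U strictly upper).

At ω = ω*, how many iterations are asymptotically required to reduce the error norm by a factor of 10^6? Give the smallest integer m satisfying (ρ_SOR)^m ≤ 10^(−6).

½·tridiag(1,0,1) at n=199: λ_k = cos(kπ/200); max |λ| at k=1 ⇒ ρ_J = cos(π/200) ≈ 0.9998766.
√(1 − cos²(π/200)) = sin(π/200) ≈ 0.0157073.
ω* = 2 / (1 + 0.0157073) = 2 / 1.0157073 ≈ 1.9690712.
and ρ(B_{ω*}) = 1.9690712 − 1 = 0.9690712.
m ≥ 6·ln10 / (−ln 0.9690712) = 439.743; smallest integer m = 440.

m = 440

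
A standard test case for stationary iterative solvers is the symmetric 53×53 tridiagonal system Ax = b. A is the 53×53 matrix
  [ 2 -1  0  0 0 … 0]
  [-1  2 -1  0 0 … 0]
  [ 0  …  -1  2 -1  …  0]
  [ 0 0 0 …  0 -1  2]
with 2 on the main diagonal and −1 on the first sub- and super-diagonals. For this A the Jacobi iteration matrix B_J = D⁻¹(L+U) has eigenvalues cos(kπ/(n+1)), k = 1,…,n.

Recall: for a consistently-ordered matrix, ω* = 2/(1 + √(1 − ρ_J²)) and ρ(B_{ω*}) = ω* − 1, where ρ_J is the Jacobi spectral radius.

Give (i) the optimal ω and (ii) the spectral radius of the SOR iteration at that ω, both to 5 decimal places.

spectrum of D⁻¹(L+U) = {cos(kπ/54) : 1≤k≤53}; ρ_J = cos(π/54) = 0.99831.
root = sin(π/54) = 0.058145  (since 1−cos² = sin²).
ω* = 2/(1 + 0.058145) = 2/1.058145 = 1.89010.
ρ_SOR = ω* − 1 = 1.89010 − 1 = 0.89010.

ω* = 1.89010, ρ_SOR = 0.89010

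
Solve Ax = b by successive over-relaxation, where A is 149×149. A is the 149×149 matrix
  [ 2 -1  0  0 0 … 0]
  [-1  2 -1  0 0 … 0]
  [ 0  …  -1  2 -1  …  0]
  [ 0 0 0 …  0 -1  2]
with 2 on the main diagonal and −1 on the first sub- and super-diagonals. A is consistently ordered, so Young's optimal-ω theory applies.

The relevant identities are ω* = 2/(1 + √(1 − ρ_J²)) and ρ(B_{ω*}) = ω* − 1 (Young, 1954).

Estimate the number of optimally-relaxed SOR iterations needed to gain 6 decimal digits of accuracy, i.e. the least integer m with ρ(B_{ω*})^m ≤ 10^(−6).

[ρ_J] n=149: ρ(B_J) = cos(π/(n+1)) = cos(π/150) = 0.9997807.
√(1−ρ_J²) = |sin(π/150)| = 0.0209424
ω* = 2 / (1 + 0.0209424) = 2 / 1.0209424 ≈ 1.9589744.
ρ_SOR = ω* − 1 ≈ 0.9589744.
Need (0.9589744)^m ≤ 10^(−6): m ≥ 6·ln10/|ln 0.9589744| = 13.8155/0.0418909 = 329.797 ⇒ m = 330.

m = 330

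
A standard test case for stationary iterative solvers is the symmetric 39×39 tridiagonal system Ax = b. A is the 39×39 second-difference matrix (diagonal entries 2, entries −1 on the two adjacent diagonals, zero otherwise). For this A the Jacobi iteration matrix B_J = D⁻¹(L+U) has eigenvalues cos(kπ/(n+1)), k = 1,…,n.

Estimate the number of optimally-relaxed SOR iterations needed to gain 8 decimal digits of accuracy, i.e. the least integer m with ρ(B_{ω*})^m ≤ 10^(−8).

m = 118

[ρ_J] n=39: ρ(B_J) = cos(π/(n+1)) = cos(π/40) = 0.9969173.
√(1 − cos²(π/40)) = sin(π/40) ≈ 0.0784591.
ω* = 2/(1+0.0784591) = 1.8544978
Hence ρ(B_{ω*}) = 1.8544978 − 1 = 0.8544978.
m ≥ 8·ln10 / (−ln 0.8544978) = 117.149; smallest integer m = 118.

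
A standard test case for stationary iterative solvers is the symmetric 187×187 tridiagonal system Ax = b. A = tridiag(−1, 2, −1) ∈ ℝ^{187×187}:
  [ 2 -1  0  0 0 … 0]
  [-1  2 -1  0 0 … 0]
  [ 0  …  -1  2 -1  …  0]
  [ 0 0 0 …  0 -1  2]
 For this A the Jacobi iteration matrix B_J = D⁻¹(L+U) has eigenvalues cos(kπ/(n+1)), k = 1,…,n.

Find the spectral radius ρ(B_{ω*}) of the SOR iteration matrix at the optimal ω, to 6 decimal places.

ρ_SOR = 0.967130

n=187: λ(B_J) = 1 − λ(A)/2 = cos(kπ/188); k=1 gives ρ_J = 0.999860.
√(1−ρ_J²) = |sin(π/188)| = 0.0167098
ω* = 2/(1 + 0.0167098) = 2/1.0167098 = 1.967130.
ρ_SOR = ω* − 1 ≈ 0.967130.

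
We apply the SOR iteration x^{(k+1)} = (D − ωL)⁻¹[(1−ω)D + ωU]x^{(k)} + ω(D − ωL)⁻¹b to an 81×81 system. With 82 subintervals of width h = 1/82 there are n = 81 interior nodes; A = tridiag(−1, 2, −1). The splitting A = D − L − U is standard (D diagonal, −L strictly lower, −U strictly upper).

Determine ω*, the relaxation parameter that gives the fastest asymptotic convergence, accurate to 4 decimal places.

B_J for the 81×81 system has eigenvalues cos(kπ/82); ρ_J = cos(π/82) = 0.9993.
1 − cos²(π/82) = sin²(π/82) ⇒ √(1−ρ_J²) = sin(π/82) = 0.03830.
ω* = 2 / (1 + 0.03830) = 2 / 1.03830 ≈ 1.9262.
and ρ(B_{ω*}) = 1.9262 − 1 = 0.9262.

ω* = 1.9262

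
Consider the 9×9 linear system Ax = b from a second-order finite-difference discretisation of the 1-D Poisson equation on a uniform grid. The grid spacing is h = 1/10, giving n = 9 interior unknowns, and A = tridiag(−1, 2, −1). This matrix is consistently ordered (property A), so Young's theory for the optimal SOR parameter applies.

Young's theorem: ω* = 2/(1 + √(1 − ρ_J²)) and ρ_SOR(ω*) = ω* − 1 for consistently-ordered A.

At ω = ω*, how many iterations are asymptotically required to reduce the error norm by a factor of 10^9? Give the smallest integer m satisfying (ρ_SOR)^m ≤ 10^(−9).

n=9: λ(B_J) = 1 − λ(A)/2 = cos(kπ/10); k=1 gives ρ_J = 0.9510565.
1 − cos²(π/10) = sin²(π/10) ⇒ √(1−ρ_J²) = sin(π/10) = 0.3090170.
ω* = 2/(1 + 0.3090170) = 2/1.3090170 = 1.5278640.
Hence ρ(B_{ω*}) = 1.5278640 − 1 = 0.5278640.
For 9 digits: m = 9·ln10 / (−ln 0.5278640) = 20.7233/0.638917 = 32.435; round up → m = 33.

m = 33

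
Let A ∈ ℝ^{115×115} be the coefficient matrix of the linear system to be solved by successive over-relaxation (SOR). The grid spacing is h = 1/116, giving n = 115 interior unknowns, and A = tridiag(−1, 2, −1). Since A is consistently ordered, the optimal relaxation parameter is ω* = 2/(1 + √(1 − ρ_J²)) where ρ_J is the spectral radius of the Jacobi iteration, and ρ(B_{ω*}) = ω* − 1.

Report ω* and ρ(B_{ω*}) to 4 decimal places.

With n=115, ρ(Jacobi) = cos(π/116) = 0.9996.
√(1−ρ_J²) simplifies to sin(π/116) = 0.02708.
ω* = 2/(1+0.02708) = 1.9473
ρ(B_{ω*}) = ω*−1 = 0.9473

ω* = 1.9473, ρ_SOR = 0.9473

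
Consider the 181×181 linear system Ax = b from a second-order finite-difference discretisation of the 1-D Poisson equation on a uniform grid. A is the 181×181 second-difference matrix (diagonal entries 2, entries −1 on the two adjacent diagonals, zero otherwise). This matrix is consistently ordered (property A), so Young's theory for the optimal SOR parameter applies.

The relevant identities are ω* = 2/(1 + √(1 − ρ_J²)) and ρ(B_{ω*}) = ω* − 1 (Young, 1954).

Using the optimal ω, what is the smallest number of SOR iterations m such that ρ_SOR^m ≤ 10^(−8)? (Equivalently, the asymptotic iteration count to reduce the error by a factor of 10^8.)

ρ_J = max_k |cos(kπ/182)| = cos(π/182) = 0.9998510
√(1−ρ_J²) = |sin(π/182)| = 0.0172606
ω* = 2/(1 + 0.0172606) = 2/1.0172606 = 1.9660645.
ρ_SOR = ω* − 1 = 1.9660645 − 1 = 0.9660645.
m ≥ 8·ln10 / (−ln 0.9660645) = 533.551; smallest integer m = 534.

m = 534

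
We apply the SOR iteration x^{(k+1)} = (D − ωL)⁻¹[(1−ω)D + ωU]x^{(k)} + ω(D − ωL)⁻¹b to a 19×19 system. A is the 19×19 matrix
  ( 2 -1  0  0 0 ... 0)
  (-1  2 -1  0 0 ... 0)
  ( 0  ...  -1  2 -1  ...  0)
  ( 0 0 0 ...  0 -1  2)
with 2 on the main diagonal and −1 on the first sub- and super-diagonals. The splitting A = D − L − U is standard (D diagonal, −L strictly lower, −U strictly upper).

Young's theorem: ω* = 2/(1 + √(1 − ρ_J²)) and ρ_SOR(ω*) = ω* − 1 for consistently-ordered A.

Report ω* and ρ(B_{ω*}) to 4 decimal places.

n=19: λ(B_J) = 1 − λ(A)/2 = cos(kπ/20); k=1 gives ρ_J = 0.9877.
√(1−ρ_J²) simplifies to sin(π/20) = 0.15643.
Then 2/(1+√(1−ρ_J²)) = 2/(1+0.15643); ω* = 2/1.15643 = 1.7295.
[ρ_SOR] ω* − 1 = 0.7295.

ω* = 1.7295, ρ_SOR = 0.7295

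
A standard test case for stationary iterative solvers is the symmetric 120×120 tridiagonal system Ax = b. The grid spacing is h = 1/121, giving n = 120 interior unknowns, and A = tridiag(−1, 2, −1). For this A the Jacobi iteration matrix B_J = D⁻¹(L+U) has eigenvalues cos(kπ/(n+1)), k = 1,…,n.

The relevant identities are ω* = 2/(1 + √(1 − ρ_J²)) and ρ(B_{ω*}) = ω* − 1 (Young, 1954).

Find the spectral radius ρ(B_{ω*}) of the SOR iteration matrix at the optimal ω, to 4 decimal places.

ρ_J = max_k |cos(kπ/121)| = cos(π/121) = 0.9997
√(1−ρ_J²) = |sin(π/121)| = 0.02596
[ω*] 2 ÷ (1 + 0.02596) = 2 ÷ 1.02596 = 1.9494.
At ω = 1.9494 every |λ(B_ω)| = ω−1, so ρ_SOR = 0.9494.

ρ_SOR = 0.9494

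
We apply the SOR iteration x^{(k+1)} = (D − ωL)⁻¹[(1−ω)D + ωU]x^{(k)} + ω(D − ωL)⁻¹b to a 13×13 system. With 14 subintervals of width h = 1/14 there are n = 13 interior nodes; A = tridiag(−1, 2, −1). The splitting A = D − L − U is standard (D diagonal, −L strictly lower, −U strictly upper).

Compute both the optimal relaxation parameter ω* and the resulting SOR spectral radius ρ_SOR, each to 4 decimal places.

ω* = 1.6360, ρ_SOR = 0.6360

½·tridiag(1,0,1) at n=13: λ_k = cos(kπ/14); max |λ| at k=1 ⇒ ρ_J = cos(π/14) ≈ 0.9749.
1 − cos²(π/14) = sin²(π/14) ⇒ √(1−ρ_J²) = sin(π/14) = 0.22252.
So ω* = 2/1.22252 = 1.6360 (Young).
ρ(B_{ω*}) = ω*−1 = 0.6360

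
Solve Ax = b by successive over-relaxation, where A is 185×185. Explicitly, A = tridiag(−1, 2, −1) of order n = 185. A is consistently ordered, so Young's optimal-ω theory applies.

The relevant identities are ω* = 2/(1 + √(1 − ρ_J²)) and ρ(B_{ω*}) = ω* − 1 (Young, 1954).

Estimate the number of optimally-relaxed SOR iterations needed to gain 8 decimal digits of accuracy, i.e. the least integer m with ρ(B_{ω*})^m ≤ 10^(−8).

m = 546

ρ_J = max_k |cos(kπ/186)| = cos(π/186) = 0.9998574
1 − cos²(π/186) = sin²(π/186) ⇒ √(1−ρ_J²) = sin(π/186) = 0.0168895.
[ω*] 2 ÷ (1 + 0.0168895) = 2 ÷ 1.0168895 = 1.9667820.
[ρ_SOR] ω* − 1 = 0.9667820.
8·ln10 = 18.4207; −ln(0.9667820) = 0.0337822; m = ⌈18.4207/0.0337822⌉ = ⌈545.278⌉ = 546.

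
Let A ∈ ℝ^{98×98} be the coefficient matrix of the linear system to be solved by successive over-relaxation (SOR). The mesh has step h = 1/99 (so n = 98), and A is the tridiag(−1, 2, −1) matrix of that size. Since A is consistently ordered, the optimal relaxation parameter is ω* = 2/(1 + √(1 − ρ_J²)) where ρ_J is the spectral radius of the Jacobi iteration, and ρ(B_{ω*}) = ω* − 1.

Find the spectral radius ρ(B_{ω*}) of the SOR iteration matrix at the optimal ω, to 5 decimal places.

With n=98, ρ(Jacobi) = cos(π/99) = 0.99950.
1 − cos²(π/99) = sin²(π/99) ⇒ √(1−ρ_J²) = sin(π/99) = 0.031728.
[ω*] 2 ÷ (1 + 0.031728) = 2 ÷ 1.031728 = 1.93850.
At ω = 1.93850 every |λ(B_ω)| = ω−1, so ρ_SOR = 0.93850.

ρ_SOR = 0.93850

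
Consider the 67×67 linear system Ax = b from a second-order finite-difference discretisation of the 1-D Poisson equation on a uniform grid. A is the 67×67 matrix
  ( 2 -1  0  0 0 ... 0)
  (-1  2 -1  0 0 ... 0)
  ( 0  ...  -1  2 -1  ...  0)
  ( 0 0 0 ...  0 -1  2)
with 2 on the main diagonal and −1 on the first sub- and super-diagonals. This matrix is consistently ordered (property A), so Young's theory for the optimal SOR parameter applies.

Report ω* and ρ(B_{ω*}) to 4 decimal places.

ω* = 1.9117, ρ_SOR = 0.9117

[ρ_J] n=67: ρ(B_J) = cos(π/(n+1)) = cos(π/68) = 0.9989.
√(1−ρ_J²) = |sin(π/68)| = 0.04618
ω* = 2/(1 + 0.04618) = 2/1.04618 = 1.9117.
ρ_SOR = ω* − 1 ≈ 0.9117.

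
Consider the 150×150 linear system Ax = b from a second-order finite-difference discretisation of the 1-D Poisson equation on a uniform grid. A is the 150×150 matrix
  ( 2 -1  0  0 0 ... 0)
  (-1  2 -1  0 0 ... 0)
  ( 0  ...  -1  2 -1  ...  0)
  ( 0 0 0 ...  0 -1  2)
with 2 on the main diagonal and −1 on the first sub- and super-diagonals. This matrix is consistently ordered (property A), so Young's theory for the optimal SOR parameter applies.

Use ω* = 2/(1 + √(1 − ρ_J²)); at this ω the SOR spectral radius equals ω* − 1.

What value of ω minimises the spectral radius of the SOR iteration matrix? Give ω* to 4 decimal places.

[ρ_J] n=150: ρ(B_J) = cos(π/(n+1)) = cos(π/151) = 0.9998.
root = sin(π/151) = 0.02080  (since 1−cos² = sin²).
[ω*] 2 ÷ (1 + 0.02080) = 2 ÷ 1.02080 = 1.9592.
ρ_SOR = ω* − 1 = 1.9592 − 1 = 0.9592.

ω* = 1.9592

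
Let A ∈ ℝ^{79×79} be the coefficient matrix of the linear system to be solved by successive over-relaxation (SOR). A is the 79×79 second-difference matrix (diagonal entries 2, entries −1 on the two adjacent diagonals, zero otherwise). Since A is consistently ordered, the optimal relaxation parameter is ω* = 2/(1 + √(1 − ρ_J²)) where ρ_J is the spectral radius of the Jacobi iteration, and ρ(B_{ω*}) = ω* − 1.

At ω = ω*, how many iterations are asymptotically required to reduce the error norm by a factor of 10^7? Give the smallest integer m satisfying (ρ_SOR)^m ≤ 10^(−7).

B_J for the 79×79 system has eigenvalues cos(kπ/80); ρ_J = cos(π/80) = 0.9992290.
√(1−ρ_J²) = |sin(π/80)| = 0.0392598
So ω* = 2/1.0392598 = 1.9244466 (Young).
At ω = 1.9244466 every |λ(B_ω)| = ω−1, so ρ_SOR = 0.9244466.
Need (0.9244466)^m ≤ 10^(−7): m ≥ 7·ln10/|ln 0.9244466| = 16.1181/0.07856 = 205.169 ⇒ m = 206.

m = 206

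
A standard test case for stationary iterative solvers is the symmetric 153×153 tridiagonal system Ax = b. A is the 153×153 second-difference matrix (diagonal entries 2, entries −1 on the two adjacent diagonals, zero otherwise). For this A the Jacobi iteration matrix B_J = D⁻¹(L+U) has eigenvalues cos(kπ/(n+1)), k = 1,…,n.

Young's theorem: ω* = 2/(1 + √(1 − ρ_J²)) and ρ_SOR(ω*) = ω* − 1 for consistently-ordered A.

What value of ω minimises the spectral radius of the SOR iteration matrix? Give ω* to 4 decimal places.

ω* = 1.9600

With n=153, ρ(Jacobi) = cos(π/154) = 0.9998.
√(1−ρ_J²) = |sin(π/154)| = 0.02040
So ω* = 2/1.02040 = 1.9600 (Young).
ρ(B_{ω*}) = ω*−1 = 0.9600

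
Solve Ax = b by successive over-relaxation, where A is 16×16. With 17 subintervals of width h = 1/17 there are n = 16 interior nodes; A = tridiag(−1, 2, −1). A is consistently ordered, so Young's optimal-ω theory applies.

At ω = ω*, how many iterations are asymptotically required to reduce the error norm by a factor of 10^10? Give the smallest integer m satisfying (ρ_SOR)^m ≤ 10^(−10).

½·tridiag(1,0,1) at n=16: λ_k = cos(kπ/17); max |λ| at k=1 ⇒ ρ_J = cos(π/17) ≈ 0.9829731.
√(1−ρ_J²) simplifies to sin(π/17) = 0.1837495.
Young: ω* = 2/(1+√(1−ρ_J²)) = 2/(1+0.1837495) = 2/1.1837495 = 1.6895466.
ρ_SOR = ω* − 1 ≈ 0.6895466.
m ≥ 10·ln10 / (−ln 0.6895466) = 61.944; smallest integer m = 62.

m = 62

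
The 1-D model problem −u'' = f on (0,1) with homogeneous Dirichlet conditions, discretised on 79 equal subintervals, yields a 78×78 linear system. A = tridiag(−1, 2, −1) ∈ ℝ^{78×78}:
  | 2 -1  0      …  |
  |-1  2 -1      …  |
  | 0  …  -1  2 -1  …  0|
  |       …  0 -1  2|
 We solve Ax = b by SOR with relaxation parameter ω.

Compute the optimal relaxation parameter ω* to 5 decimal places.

ω* = 1.92353

With n=78, ρ(Jacobi) = cos(π/79) = 0.99921.
√(1 − cos²(π/79)) = sin(π/79) ≈ 0.039757.
So ω* = 2/1.039757 = 1.92353 (Young).
Hence ρ(B_{ω*}) = 1.92353 − 1 = 0.92353.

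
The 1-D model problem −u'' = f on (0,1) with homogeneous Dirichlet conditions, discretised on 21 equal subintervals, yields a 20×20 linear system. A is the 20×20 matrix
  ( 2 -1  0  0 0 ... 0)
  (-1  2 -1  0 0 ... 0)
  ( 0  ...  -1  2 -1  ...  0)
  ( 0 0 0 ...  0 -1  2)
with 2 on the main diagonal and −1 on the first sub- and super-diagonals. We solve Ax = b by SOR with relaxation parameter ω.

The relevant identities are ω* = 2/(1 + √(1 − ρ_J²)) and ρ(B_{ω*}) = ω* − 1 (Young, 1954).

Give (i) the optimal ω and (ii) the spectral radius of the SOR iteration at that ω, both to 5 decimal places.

With n=20, ρ(Jacobi) = cos(π/21) = 0.98883.
√(1 − cos²(π/21)) = sin(π/21) ≈ 0.149042.
Young: ω* = 2/(1+√(1−ρ_J²)) = 2/(1+0.149042) = 2/1.149042 = 1.74058.
ρ_SOR = ω* − 1 ≈ 0.74058.

ω* = 1.74058, ρ_SOR = 0.74058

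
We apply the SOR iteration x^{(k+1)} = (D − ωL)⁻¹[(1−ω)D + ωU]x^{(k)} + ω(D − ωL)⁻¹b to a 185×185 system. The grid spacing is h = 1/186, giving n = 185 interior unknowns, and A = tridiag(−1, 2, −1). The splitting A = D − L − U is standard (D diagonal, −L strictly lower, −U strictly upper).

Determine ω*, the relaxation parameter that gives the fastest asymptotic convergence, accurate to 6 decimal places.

ω* = 1.966782

ρ_J = max_k |cos(kπ/186)| = cos(π/186) = 0.999857
√(1−ρ_J²) = |sin(π/186)| = 0.0168895
[ω*] 2 ÷ (1 + 0.0168895) = 2 ÷ 1.0168895 = 1.966782.
Hence ρ(B_{ω*}) = 1.966782 − 1 = 0.966782.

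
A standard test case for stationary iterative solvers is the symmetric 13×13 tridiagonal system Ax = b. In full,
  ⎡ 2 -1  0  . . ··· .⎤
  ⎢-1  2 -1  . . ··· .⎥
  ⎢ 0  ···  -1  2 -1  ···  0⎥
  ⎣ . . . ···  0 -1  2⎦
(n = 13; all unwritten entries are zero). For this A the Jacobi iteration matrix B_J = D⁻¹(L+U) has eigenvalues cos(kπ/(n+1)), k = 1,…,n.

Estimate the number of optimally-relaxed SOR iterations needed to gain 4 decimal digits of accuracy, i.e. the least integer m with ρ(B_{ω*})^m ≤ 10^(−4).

m = 21

½·tridiag(1,0,1) at n=13: λ_k = cos(kπ/14); max |λ| at k=1 ⇒ ρ_J = cos(π/14) ≈ 0.9749279.
√(1−ρ_J²) = |sin(π/14)| = 0.2225209
ω* = 2/(1 + 0.2225209) = 2/1.2225209 = 1.6359639.
Hence ρ(B_{ω*}) = 1.6359639 − 1 = 0.6359639.
4·ln10 = 9.21034; −ln(0.6359639) = 0.452613; m = ⌈9.21034/0.452613⌉ = ⌈20.349⌉ = 21.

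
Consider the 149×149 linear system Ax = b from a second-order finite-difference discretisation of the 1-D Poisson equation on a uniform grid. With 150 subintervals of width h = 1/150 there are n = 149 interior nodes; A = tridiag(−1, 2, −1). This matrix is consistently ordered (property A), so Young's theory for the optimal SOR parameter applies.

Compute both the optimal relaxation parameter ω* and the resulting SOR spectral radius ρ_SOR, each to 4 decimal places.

ω* = 1.9590, ρ_SOR = 0.9590

With n=149, ρ(Jacobi) = cos(π/150) = 0.9998.
1 − cos²(π/150) = sin²(π/150) ⇒ √(1−ρ_J²) = sin(π/150) = 0.02094.
So ω* = 2/1.02094 = 1.9590 (Young).
At ω = 1.9590 every |λ(B_ω)| = ω−1, so ρ_SOR = 0.9590.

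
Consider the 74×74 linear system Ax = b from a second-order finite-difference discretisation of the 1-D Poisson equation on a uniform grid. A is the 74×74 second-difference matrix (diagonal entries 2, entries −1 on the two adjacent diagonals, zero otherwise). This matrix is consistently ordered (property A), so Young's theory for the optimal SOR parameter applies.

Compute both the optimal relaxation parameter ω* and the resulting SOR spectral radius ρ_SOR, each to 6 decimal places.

ω* = 1.919615, ρ_SOR = 0.919615

ρ_J = max_k |cos(kπ/75)| = cos(π/75) = 0.999123
1 − cos²(π/75) = sin²(π/75) ⇒ √(1−ρ_J²) = sin(π/75) = 0.0418757.
ω* = 2/(1+0.0418757) = 1.919615
ρ_SOR = ω* − 1 ≈ 0.919615.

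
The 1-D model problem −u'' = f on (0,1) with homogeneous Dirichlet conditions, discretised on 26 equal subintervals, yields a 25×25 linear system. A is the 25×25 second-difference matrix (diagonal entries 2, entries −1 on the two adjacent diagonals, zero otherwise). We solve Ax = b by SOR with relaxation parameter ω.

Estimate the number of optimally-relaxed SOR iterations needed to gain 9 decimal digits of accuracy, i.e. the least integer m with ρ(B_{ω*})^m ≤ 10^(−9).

spectrum of D⁻¹(L+U) = {cos(kπ/26) : 1≤k≤25}; ρ_J = cos(π/26) = 0.9927089.
√(1−ρ_J²) simplifies to sin(π/26) = 0.1205367.
Young: ω* = 2/(1+√(1−ρ_J²)) = 2/(1+0.1205367) = 2/1.1205367 = 1.7848590.
[ρ_SOR] ω* − 1 = 0.7848590.
Need (0.7848590)^m ≤ 10^(−9): m ≥ 9·ln10/|ln 0.7848590| = 20.7233/0.242251 = 85.545 ⇒ m = 86.

m = 86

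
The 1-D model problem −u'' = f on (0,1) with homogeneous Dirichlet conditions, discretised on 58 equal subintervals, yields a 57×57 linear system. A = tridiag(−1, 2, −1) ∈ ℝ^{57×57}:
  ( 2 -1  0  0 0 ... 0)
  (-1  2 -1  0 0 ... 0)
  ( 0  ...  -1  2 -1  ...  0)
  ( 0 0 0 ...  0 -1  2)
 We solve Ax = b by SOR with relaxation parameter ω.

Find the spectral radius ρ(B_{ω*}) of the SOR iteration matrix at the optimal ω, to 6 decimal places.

With n=57, ρ(Jacobi) = cos(π/58) = 0.998533.
√(1−ρ_J²) simplifies to sin(π/58) = 0.0541389.
Then 2/(1+√(1−ρ_J²)) = 2/(1+0.0541389); ω* = 2/1.0541389 = 1.897283.
ρ_SOR = ω* − 1 ≈ 0.897283.

ρ_SOR = 0.897283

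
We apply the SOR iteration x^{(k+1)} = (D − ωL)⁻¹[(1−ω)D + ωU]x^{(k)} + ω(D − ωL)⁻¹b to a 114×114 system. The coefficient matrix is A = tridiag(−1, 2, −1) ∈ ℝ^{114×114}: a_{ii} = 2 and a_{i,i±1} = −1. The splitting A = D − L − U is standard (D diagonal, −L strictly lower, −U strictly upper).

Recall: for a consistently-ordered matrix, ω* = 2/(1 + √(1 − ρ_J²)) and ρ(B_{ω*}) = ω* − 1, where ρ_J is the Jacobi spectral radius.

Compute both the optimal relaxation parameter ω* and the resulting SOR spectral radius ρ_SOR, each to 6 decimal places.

½·tridiag(1,0,1) at n=114: λ_k = cos(kπ/115); max |λ| at k=1 ⇒ ρ_J = cos(π/115) ≈ 0.999627.
√(1−ρ_J²) simplifies to sin(π/115) = 0.0273148.
ω* = 2/(1 + 0.0273148) = 2/1.0273148 = 1.946823.
ρ_SOR = ω* − 1 ≈ 0.946823.

ω* = 1.946823, ρ_SOR = 0.946823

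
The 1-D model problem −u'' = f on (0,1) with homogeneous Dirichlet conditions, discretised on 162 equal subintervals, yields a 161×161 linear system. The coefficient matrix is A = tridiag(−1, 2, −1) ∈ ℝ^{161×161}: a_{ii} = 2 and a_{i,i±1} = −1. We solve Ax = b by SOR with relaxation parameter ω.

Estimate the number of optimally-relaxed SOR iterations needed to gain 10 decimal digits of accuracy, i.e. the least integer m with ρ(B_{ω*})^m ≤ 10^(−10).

m = 594

[ρ_J] n=161: ρ(B_J) = cos(π/(n+1)) = cos(π/162) = 0.9998120.
√(1−ρ_J²) simplifies to sin(π/162) = 0.0193913.
ω* = 2 / (1 + 0.0193913) = 2 / 1.0193913 ≈ 1.9619551.
and ρ(B_{ω*}) = 1.9619551 − 1 = 0.9619551.
Need (0.9619551)^m ≤ 10^(−10): m ≥ 10·ln10/|ln 0.9619551| = 23.0259/0.0387875 = 593.642 ⇒ m = 594.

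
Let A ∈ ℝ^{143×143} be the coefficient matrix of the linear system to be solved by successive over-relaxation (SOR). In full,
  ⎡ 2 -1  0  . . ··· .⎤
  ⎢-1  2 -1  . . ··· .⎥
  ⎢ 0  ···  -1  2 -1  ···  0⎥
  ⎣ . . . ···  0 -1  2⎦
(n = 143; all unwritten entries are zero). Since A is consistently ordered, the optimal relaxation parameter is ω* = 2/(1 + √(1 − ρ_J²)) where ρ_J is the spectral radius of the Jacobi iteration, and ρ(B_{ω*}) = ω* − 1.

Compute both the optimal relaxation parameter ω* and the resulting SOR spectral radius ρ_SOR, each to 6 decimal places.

ω* = 1.957302, ρ_SOR = 0.957302

ρ_J = max_k |cos(kπ/144)| = cos(π/144) = 0.999762
√(1−ρ_J²) = |sin(π/144)| = 0.0218149
ω* = 2/(1+0.0218149) = 1.957302
ρ(B_{ω*}) = ω*−1 = 0.957302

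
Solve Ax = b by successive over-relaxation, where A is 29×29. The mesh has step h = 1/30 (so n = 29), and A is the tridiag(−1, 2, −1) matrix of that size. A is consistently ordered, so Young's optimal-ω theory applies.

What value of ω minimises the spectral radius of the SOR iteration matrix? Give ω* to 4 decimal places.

ω* = 1.8107

spectrum of D⁻¹(L+U) = {cos(kπ/30) : 1≤k≤29}; ρ_J = cos(π/30) = 0.9945.
√(1−ρ_J²) = |sin(π/30)| = 0.10453
[ω*] 2 ÷ (1 + 0.10453) = 2 ÷ 1.10453 = 1.8107.
ρ_SOR = ω* − 1 ≈ 0.8107.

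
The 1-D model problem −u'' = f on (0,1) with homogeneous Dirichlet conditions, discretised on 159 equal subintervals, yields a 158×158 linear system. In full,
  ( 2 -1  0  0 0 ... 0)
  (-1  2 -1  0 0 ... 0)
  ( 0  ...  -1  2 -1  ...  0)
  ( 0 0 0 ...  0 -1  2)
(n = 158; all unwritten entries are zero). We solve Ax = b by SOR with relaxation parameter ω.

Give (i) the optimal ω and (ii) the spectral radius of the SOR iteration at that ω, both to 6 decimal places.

½·tridiag(1,0,1) at n=158: λ_k = cos(kπ/159); max |λ| at k=1 ⇒ ρ_J = cos(π/159) ≈ 0.999805.
1 − cos²(π/159) = sin²(π/159) ⇒ √(1−ρ_J²) = sin(π/159) = 0.0197572.
ω* = 2/(1 + 0.0197572) = 2/1.0197572 = 1.961251.
[ρ_SOR] ω* − 1 = 0.961251.

ω* = 1.961251, ρ_SOR = 0.961251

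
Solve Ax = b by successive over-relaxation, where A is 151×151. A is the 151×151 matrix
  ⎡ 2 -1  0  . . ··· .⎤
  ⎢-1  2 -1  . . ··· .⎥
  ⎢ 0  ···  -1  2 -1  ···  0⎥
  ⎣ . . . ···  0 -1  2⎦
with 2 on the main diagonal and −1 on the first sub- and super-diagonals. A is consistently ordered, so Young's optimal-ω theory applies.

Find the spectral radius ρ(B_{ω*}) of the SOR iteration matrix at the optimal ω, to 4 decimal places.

n=151: λ(B_J) = 1 − λ(A)/2 = cos(kπ/152); k=1 gives ρ_J = 0.9998.
√(1−ρ_J²) simplifies to sin(π/152) = 0.02067.
[ω*] 2 ÷ (1 + 0.02067) = 2 ÷ 1.02067 = 1.9595.
ρ_SOR = ω* − 1 = 1.9595 − 1 = 0.9595.

ρ_SOR = 0.9595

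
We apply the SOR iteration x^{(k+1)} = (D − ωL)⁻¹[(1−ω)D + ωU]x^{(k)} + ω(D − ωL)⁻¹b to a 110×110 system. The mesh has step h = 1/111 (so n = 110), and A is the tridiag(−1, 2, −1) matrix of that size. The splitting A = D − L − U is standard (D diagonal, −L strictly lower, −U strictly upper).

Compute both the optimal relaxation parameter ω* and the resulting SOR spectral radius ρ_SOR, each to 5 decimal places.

[ρ_J] n=110: ρ(B_J) = cos(π/(n+1)) = cos(π/111) = 0.99960.
root = sin(π/111) = 0.028299  (since 1−cos² = sin²).
[ω*] 2 ÷ (1 + 0.028299) = 2 ÷ 1.028299 = 1.94496.
Hence ρ(B_{ω*}) = 1.94496 − 1 = 0.94496.

ω* = 1.94496, ρ_SOR = 0.94496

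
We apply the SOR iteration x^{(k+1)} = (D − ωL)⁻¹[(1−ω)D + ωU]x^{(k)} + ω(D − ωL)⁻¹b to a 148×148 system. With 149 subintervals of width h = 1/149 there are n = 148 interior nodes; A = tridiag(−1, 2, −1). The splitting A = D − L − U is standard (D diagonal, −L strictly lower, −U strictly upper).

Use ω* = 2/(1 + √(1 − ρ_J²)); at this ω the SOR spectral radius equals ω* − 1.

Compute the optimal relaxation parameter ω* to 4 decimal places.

n=148: λ(B_J) = 1 − λ(A)/2 = cos(kπ/149); k=1 gives ρ_J = 0.9998.
√(1 − cos²(π/149)) = sin(π/149) ≈ 0.02108.
ω* = 2 / (1 + 0.02108) = 2 / 1.02108 ≈ 1.9587.
ρ_SOR = ω* − 1 = 1.9587 − 1 = 0.9587.

ω* = 1.9587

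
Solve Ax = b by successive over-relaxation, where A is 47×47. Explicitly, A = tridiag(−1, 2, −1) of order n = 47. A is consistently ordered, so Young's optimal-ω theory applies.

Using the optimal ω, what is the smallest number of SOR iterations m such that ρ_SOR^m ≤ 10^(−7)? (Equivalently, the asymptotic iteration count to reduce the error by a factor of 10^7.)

B_J for the 47×47 system has eigenvalues cos(kπ/48); ρ_J = cos(π/48) = 0.9978589.
root = sin(π/48) = 0.0654031  (since 1−cos² = sin²).
[ω*] 2 ÷ (1 + 0.0654031) = 2 ÷ 1.0654031 = 1.8772237.
At ω = 1.8772237 every |λ(B_ω)| = ω−1, so ρ_SOR = 0.8772237.
Need (0.8772237)^m ≤ 10^(−7): m ≥ 7·ln10/|ln 0.8772237| = 16.1181/0.130993 = 123.046 ⇒ m = 124.

m = 124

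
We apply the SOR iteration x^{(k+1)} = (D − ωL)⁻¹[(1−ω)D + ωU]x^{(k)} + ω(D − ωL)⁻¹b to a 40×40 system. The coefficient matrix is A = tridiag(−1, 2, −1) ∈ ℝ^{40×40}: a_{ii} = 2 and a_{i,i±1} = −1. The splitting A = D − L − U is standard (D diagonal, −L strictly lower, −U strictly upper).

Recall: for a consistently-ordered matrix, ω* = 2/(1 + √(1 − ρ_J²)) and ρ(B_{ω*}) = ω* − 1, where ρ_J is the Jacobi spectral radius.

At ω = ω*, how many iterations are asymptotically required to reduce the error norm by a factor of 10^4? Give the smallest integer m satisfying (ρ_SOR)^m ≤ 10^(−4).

½·tridiag(1,0,1) at n=40: λ_k = cos(kπ/41); max |λ| at k=1 ⇒ ρ_J = cos(π/41) ≈ 0.9970658.
√(1−ρ_J²) simplifies to sin(π/41) = 0.0765493.
[ω*] 2 ÷ (1 + 0.0765493) = 2 ÷ 1.0765493 = 1.8577877.
[ρ_SOR] ω* − 1 = 0.8577877.
Need (0.8577877)^m ≤ 10^(−4): m ≥ 4·ln10/|ln 0.8577877| = 9.21034/0.153399 = 60.042 ⇒ m = 61.

m = 61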